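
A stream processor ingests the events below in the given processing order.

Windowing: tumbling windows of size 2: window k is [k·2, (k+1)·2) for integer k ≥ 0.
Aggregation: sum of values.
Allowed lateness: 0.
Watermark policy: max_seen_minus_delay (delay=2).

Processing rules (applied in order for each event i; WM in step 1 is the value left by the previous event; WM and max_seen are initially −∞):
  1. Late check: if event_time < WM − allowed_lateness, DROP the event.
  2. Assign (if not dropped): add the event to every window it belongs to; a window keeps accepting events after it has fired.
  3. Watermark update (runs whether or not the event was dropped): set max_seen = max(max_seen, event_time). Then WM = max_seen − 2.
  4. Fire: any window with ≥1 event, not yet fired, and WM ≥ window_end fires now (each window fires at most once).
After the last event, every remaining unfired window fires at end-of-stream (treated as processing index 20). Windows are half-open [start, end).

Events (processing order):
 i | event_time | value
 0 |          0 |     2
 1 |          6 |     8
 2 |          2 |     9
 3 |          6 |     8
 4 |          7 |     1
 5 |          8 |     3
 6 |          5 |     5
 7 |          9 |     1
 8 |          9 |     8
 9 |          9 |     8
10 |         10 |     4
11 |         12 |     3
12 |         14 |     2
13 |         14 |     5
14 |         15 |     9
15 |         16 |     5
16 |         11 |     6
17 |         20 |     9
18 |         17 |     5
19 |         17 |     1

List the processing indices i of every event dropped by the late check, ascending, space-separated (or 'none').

i=0 t=0 v=2: → [0,2); WM=-2
i=1 t=6 v=8: → [6,8); WM=4; [0,2) fires=2
i=2 t=2 v=9: DROP (t<4-0); WM=4
i=3 t=6 v=8: → [6,8); WM=4
i=4 t=7 v=1: → [6,8); WM=5
i=5 t=8 v=3: → [8,10); WM=6
i=6 t=5 v=5: DROP (t<6-0); WM=6
i=7 t=9 v=1: → [8,10); WM=7
i=8 t=9 v=8: → [8,10); WM=7
i=9 t=9 v=8: → [8,10); WM=7
i=10 t=10 v=4: → [10,12); WM=8; [6,8) fires=17
i=11 t=12 v=3: → [12,14); WM=10; [8,10) fires=20
i=12 t=14 v=2: → [14,16); WM=12; [10,12) fires=4
i=13 t=14 v=5: → [14,16); WM=12
i=14 t=15 v=9: → [14,16); WM=13
i=15 t=16 v=5: → [16,18); WM=14; [12,14) fires=3
i=16 t=11 v=6: DROP (t<14-0); WM=14
i=17 t=20 v=9: → [20,22); WM=18; [14,16) fires=16 [16,18) fires=5
i=18 t=17 v=5: DROP (t<18-0); WM=18
i=19 t=17 v=1: DROP (t<18-0); WM=18

2 6 16 18 19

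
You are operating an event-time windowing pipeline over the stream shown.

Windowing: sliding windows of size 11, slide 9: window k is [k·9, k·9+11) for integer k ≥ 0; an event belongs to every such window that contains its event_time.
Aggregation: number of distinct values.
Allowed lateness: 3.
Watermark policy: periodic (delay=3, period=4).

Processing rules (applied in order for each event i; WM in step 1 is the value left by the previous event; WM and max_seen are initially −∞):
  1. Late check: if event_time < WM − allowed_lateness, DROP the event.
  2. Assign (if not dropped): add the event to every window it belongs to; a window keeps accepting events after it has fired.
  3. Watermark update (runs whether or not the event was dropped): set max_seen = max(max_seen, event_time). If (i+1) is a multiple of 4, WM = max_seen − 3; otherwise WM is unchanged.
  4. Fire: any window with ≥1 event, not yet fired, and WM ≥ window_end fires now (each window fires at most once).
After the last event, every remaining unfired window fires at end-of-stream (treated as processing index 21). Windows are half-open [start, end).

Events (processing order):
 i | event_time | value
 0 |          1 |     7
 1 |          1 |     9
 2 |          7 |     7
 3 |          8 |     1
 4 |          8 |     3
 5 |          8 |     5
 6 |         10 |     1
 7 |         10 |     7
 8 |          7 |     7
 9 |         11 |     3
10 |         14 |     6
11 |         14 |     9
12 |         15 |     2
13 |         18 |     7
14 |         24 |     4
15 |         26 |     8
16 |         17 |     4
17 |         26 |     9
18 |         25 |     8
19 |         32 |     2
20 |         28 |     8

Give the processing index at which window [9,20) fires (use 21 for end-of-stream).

i=0 t=1 v=7: → [0,11); WM=−∞
i=1 t=1 v=9: → [0,11); WM=−∞
i=2 t=7 v=7: → [0,11); WM=−∞
i=3 t=8 v=1: → [0,11); WM=5
i=4 t=8 v=3: → [0,11); WM=5
i=5 t=8 v=5: → [0,11); WM=5
i=6 t=10 v=1: → [9,20),[0,11); WM=5
i=7 t=10 v=7: → [9,20),[0,11); WM=7
i=8 t=7 v=7: → [0,11); WM=7
i=9 t=11 v=3: → [9,20); WM=7
i=10 t=14 v=6: → [9,20); WM=7
i=11 t=14 v=9: → [9,20); WM=11; [0,11) fires=5
i=12 t=15 v=2: → [9,20); WM=11
i=13 t=18 v=7: → [18,29),[9,20); WM=11
i=14 t=24 v=4: → [18,29); WM=11
i=15 t=26 v=8: → [18,29); WM=23; [9,20) fires=6
i=16 t=17 v=4: DROP (t<23-3); WM=23
i=17 t=26 v=9: → [18,29); WM=23
i=18 t=25 v=8: → [18,29); WM=23
i=19 t=32 v=2: → [27,38); WM=29; [18,29) fires=4
i=20 t=28 v=8: → [27,38),[18,29); WM=29

15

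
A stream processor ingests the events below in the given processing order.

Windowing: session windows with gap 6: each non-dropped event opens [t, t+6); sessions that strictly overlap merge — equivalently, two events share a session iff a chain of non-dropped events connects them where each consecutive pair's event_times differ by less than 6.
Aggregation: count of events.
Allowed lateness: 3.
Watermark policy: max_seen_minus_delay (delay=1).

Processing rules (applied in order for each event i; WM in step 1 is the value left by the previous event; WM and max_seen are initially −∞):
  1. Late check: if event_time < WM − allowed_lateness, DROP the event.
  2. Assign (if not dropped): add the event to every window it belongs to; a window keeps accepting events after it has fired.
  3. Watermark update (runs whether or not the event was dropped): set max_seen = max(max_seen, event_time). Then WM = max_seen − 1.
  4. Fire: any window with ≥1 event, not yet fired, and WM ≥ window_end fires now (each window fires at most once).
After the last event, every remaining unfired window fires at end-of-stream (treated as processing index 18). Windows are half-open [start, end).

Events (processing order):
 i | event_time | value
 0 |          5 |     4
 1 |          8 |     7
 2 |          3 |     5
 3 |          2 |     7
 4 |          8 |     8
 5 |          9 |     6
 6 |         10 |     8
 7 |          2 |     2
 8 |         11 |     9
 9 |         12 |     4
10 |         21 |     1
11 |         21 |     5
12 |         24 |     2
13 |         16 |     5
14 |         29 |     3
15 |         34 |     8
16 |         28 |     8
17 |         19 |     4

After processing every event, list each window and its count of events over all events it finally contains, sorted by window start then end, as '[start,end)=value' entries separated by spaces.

[5,18)=7 [21,40)=5

i=0 t=5 v=4: → [5,11); WM=4
i=1 t=8 v=7: → [5,14); WM=7
i=2 t=3 v=5: DROP (t<7-3); WM=7
i=3 t=2 v=7: DROP (t<7-3); WM=7
i=4 t=8 v=8: → [5,14); WM=7
i=5 t=9 v=6: → [5,15); WM=8
i=6 t=10 v=8: → [5,16); WM=9
i=7 t=2 v=2: DROP (t<9-3); WM=9
i=8 t=11 v=9: → [5,17); WM=10
i=9 t=12 v=4: → [5,18); WM=11
i=10 t=21 v=1: → [21,27); WM=20
i=11 t=21 v=5: → [21,27); WM=20
i=12 t=24 v=2: → [21,30); WM=23
i=13 t=16 v=5: DROP (t<23-3); WM=23
i=14 t=29 v=3: → [21,35); WM=28
i=15 t=34 v=8: → [21,40); WM=33
i=16 t=28 v=8: DROP (t<33-3); WM=33
i=17 t=19 v=4: DROP (t<33-3); WM=33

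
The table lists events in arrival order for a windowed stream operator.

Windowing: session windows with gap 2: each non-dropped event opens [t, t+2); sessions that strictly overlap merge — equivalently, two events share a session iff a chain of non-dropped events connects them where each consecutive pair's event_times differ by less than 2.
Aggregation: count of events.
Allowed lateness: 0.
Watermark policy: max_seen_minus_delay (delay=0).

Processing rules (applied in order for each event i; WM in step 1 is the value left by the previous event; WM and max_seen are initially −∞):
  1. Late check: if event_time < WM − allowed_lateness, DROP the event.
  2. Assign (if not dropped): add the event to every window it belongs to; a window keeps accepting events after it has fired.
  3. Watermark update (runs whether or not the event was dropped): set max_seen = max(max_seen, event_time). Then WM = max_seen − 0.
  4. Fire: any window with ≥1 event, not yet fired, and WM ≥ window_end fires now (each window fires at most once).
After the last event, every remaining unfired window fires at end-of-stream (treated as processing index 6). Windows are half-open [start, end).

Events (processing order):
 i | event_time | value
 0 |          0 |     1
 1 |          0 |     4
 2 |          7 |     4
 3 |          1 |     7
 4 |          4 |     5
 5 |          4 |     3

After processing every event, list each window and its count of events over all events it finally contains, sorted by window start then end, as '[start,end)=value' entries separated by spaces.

[0,2)=2 [7,9)=1

i=0 t=0 v=1: → [0,2); WM=0
i=1 t=0 v=4: → [0,2); WM=0
i=2 t=7 v=4: → [7,9); WM=7
i=3 t=1 v=7: DROP (t<7-0); WM=7
i=4 t=4 v=5: DROP (t<7-0); WM=7
i=5 t=4 v=3: DROP (t<7-0); WM=7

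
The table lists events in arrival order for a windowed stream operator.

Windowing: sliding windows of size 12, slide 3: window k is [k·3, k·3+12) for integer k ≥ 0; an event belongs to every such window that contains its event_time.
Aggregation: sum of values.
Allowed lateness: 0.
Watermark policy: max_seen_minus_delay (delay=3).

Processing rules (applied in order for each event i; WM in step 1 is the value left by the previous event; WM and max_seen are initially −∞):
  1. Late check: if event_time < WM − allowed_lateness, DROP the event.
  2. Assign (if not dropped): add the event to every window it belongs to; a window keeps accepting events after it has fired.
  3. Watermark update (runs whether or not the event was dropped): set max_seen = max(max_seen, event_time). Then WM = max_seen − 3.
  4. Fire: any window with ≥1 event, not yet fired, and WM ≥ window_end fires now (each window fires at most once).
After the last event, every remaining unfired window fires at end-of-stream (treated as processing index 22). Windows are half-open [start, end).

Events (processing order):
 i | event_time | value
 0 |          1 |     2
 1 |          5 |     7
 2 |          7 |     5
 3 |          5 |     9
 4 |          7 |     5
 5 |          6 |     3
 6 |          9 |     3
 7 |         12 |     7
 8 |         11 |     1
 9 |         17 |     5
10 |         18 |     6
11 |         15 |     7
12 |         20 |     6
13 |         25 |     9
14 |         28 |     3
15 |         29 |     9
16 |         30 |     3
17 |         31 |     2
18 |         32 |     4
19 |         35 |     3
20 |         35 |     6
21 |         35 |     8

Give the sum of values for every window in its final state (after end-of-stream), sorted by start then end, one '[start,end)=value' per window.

i=0 t=1 v=2: → [0,12); WM=-2
i=1 t=5 v=7: → [3,15),[0,12); WM=2
i=2 t=7 v=5: → [6,18),[3,15),[0,12); WM=4
i=3 t=5 v=9: → [3,15),[0,12); WM=4
i=4 t=7 v=5: → [6,18),[3,15),[0,12); WM=4
i=5 t=6 v=3: → [6,18),[3,15),[0,12); WM=4
i=6 t=9 v=3: → [9,21),[6,18),[3,15),[0,12); WM=6
i=7 t=12 v=7: → [12,24),[9,21),[6,18),[3,15); WM=9
i=8 t=11 v=1: → [9,21),[6,18),[3,15),[0,12); WM=9
i=9 t=17 v=5: → [15,27),[12,24),[9,21),[6,18); WM=14; [0,12) fires=35
i=10 t=18 v=6: → [18,30),[15,27),[12,24),[9,21); WM=15; [3,15) fires=40
i=11 t=15 v=7: → [15,27),[12,24),[9,21),[6,18); WM=15
i=12 t=20 v=6: → [18,30),[15,27),[12,24),[9,21); WM=17
i=13 t=25 v=9: → [24,36),[21,33),[18,30),[15,27); WM=22; [6,18) fires=36 [9,21) fires=35
i=14 t=28 v=3: → [27,39),[24,36),[21,33),[18,30); WM=25; [12,24) fires=31
i=15 t=29 v=9: → [27,39),[24,36),[21,33),[18,30); WM=26
i=16 t=30 v=3: → [30,42),[27,39),[24,36),[21,33); WM=27; [15,27) fires=33
i=17 t=31 v=2: → [30,42),[27,39),[24,36),[21,33); WM=28
i=18 t=32 v=4: → [30,42),[27,39),[24,36),[21,33); WM=29
i=19 t=35 v=3: → [33,45),[30,42),[27,39),[24,36); WM=32; [18,30) fires=33
i=20 t=35 v=6: → [33,45),[30,42),[27,39),[24,36); WM=32
i=21 t=35 v=8: → [33,45),[30,42),[27,39),[24,36); WM=32

[0,12)=35 [3,15)=40 [6,18)=36 [9,21)=35 [12,24)=31 [15,27)=33 [18,30)=33 [21,33)=30 [24,36)=47 [27,39)=38 [30,42)=26 [33,45)=17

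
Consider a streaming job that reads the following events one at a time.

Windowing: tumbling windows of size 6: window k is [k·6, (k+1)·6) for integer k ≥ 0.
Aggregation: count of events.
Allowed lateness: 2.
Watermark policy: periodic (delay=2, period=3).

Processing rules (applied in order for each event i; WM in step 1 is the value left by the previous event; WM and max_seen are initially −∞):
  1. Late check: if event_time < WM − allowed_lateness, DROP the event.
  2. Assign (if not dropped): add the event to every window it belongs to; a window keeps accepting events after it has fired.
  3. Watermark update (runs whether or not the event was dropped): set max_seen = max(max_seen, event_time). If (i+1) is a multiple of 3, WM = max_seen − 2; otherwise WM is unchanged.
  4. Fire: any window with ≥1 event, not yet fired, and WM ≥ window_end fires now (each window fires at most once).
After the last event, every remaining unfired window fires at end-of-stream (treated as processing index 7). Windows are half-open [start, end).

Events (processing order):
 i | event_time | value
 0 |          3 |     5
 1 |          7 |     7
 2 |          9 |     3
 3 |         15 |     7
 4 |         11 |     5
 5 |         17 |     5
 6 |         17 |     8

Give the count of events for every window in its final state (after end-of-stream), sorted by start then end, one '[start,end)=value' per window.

i=0 t=3 v=5: → [0,6); WM=−∞
i=1 t=7 v=7: → [6,12); WM=−∞
i=2 t=9 v=3: → [6,12); WM=7; [0,6) fires=1
i=3 t=15 v=7: → [12,18); WM=7
i=4 t=11 v=5: → [6,12); WM=7
i=5 t=17 v=5: → [12,18); WM=15; [6,12) fires=3
i=6 t=17 v=8: → [12,18); WM=15

[0,6)=1 [6,12)=3 [12,18)=3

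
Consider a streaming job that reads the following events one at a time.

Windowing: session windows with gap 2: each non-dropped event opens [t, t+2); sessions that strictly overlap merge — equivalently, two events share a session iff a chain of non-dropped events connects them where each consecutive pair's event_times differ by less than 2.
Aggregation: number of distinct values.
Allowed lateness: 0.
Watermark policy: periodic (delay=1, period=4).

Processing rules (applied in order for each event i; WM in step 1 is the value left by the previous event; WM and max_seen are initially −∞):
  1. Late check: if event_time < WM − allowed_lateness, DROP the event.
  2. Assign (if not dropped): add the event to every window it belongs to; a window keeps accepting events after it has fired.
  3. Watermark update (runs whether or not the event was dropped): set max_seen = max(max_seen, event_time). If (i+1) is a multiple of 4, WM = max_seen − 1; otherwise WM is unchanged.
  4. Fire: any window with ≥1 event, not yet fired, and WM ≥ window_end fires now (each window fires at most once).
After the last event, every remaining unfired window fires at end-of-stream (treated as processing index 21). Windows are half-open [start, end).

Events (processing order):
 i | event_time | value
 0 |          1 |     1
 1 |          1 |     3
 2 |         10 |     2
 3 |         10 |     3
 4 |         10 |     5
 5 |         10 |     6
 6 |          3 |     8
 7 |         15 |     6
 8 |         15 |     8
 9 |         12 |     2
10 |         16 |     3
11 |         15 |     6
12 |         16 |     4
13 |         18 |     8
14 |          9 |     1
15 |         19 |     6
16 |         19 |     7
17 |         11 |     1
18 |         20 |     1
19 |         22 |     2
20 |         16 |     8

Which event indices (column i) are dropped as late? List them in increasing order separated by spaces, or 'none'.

i=0 t=1 v=1: → [1,3); WM=−∞
i=1 t=1 v=3: → [1,3); WM=−∞
i=2 t=10 v=2: → [10,12); WM=−∞
i=3 t=10 v=3: → [10,12); WM=9
i=4 t=10 v=5: → [10,12); WM=9
i=5 t=10 v=6: → [10,12); WM=9
i=6 t=3 v=8: DROP (t<9-0); WM=9
i=7 t=15 v=6: → [15,17); WM=14
i=8 t=15 v=8: → [15,17); WM=14
i=9 t=12 v=2: DROP (t<14-0); WM=14
i=10 t=16 v=3: → [15,18); WM=14
i=11 t=15 v=6: → [15,18); WM=15
i=12 t=16 v=4: → [15,18); WM=15
i=13 t=18 v=8: → [18,20); WM=15
i=14 t=9 v=1: DROP (t<15-0); WM=15
i=15 t=19 v=6: → [18,21); WM=18
i=16 t=19 v=7: → [18,21); WM=18
i=17 t=11 v=1: DROP (t<18-0); WM=18
i=18 t=20 v=1: → [18,22); WM=18
i=19 t=22 v=2: → [22,24); WM=21
i=20 t=16 v=8: DROP (t<21-0); WM=21

6 9 14 17 20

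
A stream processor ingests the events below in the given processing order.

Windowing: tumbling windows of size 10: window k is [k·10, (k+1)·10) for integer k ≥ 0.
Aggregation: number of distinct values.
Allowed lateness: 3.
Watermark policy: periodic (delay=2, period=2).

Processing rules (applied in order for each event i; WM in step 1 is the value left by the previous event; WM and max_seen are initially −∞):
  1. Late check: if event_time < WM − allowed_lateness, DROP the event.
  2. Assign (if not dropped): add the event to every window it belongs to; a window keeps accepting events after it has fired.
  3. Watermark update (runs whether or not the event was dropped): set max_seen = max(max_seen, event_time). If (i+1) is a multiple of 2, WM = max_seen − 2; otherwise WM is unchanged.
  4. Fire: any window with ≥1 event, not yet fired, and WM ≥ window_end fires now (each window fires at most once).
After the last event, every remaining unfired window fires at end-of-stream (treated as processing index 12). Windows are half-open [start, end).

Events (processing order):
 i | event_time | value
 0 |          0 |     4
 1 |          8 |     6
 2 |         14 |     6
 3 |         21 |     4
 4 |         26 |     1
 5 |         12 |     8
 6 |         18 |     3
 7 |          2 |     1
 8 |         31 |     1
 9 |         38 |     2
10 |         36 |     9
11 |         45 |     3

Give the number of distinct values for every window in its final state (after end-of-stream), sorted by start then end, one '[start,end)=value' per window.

[0,10)=2 [10,20)=1 [20,30)=2 [30,40)=3 [40,50)=1

i=0 t=0 v=4: → [0,10); WM=−∞
i=1 t=8 v=6: → [0,10); WM=6
i=2 t=14 v=6: → [10,20); WM=6
i=3 t=21 v=4: → [20,30); WM=19; [0,10) fires=2
i=4 t=26 v=1: → [20,30); WM=19
i=5 t=12 v=8: DROP (t<19-3); WM=24; [10,20) fires=1
i=6 t=18 v=3: DROP (t<24-3); WM=24
i=7 t=2 v=1: DROP (t<24-3); WM=24
i=8 t=31 v=1: → [30,40); WM=24
i=9 t=38 v=2: → [30,40); WM=36; [20,30) fires=2
i=10 t=36 v=9: → [30,40); WM=36
i=11 t=45 v=3: → [40,50); WM=43; [30,40) fires=3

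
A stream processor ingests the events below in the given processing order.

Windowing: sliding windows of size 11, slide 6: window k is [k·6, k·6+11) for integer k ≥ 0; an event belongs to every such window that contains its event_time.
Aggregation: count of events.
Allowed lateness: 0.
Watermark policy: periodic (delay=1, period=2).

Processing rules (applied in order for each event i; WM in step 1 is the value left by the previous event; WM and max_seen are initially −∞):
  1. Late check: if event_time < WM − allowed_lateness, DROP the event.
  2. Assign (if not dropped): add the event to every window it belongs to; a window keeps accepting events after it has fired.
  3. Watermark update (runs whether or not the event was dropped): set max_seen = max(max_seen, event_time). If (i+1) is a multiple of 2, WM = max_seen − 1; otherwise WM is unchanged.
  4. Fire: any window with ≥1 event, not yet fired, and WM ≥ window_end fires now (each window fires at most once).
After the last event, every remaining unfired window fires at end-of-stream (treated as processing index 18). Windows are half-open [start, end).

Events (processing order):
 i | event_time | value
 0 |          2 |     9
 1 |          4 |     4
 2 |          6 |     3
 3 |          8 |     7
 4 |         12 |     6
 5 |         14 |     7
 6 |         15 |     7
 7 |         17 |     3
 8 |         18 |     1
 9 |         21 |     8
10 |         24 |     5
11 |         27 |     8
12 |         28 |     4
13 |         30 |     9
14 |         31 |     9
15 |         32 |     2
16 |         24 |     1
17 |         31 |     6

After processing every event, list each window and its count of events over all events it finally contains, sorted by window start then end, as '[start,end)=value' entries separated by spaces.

[0,11)=4 [6,17)=5 [12,23)=6 [18,29)=5 [24,35)=7 [30,41)=4

i=0 t=2 v=9: → [0,11); WM=−∞
i=1 t=4 v=4: → [0,11); WM=3
i=2 t=6 v=3: → [6,17),[0,11); WM=3
i=3 t=8 v=7: → [6,17),[0,11); WM=7
i=4 t=12 v=6: → [12,23),[6,17); WM=7
i=5 t=14 v=7: → [12,23),[6,17); WM=13; [0,11) fires=4
i=6 t=15 v=7: → [12,23),[6,17); WM=13
i=7 t=17 v=3: → [12,23); WM=16
i=8 t=18 v=1: → [18,29),[12,23); WM=16
i=9 t=21 v=8: → [18,29),[12,23); WM=20; [6,17) fires=5
i=10 t=24 v=5: → [24,35),[18,29); WM=20
i=11 t=27 v=8: → [24,35),[18,29); WM=26; [12,23) fires=6
i=12 t=28 v=4: → [24,35),[18,29); WM=26
i=13 t=30 v=9: → [30,41),[24,35); WM=29; [18,29) fires=5
i=14 t=31 v=9: → [30,41),[24,35); WM=29
i=15 t=32 v=2: → [30,41),[24,35); WM=31
i=16 t=24 v=1: DROP (t<31-0); WM=31
i=17 t=31 v=6: → [30,41),[24,35); WM=31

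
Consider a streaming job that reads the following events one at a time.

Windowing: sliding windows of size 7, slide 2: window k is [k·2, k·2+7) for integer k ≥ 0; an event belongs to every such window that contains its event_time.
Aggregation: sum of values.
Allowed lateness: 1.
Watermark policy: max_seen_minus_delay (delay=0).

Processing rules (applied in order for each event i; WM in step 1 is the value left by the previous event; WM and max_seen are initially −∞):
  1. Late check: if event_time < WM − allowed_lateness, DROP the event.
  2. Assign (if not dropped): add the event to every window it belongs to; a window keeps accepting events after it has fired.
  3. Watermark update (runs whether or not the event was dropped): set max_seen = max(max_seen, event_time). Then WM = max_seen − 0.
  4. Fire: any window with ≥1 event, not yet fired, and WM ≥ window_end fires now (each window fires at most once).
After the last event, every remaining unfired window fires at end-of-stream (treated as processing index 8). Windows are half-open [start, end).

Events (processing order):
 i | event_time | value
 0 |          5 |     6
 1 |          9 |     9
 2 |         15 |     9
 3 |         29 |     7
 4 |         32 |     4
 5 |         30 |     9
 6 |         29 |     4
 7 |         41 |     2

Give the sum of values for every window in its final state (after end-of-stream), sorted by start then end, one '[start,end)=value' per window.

[0,7)=6 [2,9)=6 [4,11)=15 [6,13)=9 [8,15)=9 [10,17)=9 [12,19)=9 [14,21)=9 [24,31)=7 [26,33)=11 [28,35)=11 [30,37)=4 [32,39)=4 [36,43)=2 [38,45)=2 [40,47)=2

i=0 t=5 v=6: → [4,11),[2,9),[0,7); WM=5
i=1 t=9 v=9: → [8,15),[6,13),[4,11); WM=9; [0,7) fires=6 [2,9) fires=6
i=2 t=15 v=9: → [14,21),[12,19),[10,17); WM=15; [4,11) fires=15 [6,13) fires=9 [8,15) fires=9
i=3 t=29 v=7: → [28,35),[26,33),[24,31); WM=29; [10,17) fires=9 [12,19) fires=9 [14,21) fires=9
i=4 t=32 v=4: → [32,39),[30,37),[28,35),[26,33); WM=32; [24,31) fires=7
i=5 t=30 v=9: DROP (t<32-1); WM=32
i=6 t=29 v=4: DROP (t<32-1); WM=32
i=7 t=41 v=2: → [40,47),[38,45),[36,43); WM=41; [26,33) fires=11 [28,35) fires=11 [30,37) fires=4 [32,39) fires=4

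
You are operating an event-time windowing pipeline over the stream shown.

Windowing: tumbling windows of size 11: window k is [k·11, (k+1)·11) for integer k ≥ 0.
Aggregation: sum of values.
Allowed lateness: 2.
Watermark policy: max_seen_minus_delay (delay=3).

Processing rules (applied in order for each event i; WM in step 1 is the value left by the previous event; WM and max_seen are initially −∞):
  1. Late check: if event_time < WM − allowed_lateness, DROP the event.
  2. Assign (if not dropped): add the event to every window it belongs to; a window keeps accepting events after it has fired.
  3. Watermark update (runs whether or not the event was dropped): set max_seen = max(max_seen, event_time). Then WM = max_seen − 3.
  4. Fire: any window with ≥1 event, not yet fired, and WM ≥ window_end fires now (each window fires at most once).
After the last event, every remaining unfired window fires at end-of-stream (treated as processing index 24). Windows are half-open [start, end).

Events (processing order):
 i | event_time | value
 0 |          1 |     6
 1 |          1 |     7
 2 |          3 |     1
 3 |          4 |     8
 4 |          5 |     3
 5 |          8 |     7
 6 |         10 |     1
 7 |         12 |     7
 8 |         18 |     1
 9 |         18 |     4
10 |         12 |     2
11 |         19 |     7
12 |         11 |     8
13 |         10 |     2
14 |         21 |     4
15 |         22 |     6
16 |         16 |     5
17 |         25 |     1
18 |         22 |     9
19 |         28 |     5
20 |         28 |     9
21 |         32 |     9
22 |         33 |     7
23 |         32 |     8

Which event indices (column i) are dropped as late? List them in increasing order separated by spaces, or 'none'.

i=0 t=1 v=6: → [0,11); WM=-2
i=1 t=1 v=7: → [0,11); WM=-2
i=2 t=3 v=1: → [0,11); WM=0
i=3 t=4 v=8: → [0,11); WM=1
i=4 t=5 v=3: → [0,11); WM=2
i=5 t=8 v=7: → [0,11); WM=5
i=6 t=10 v=1: → [0,11); WM=7
i=7 t=12 v=7: → [11,22); WM=9
i=8 t=18 v=1: → [11,22); WM=15; [0,11) fires=33
i=9 t=18 v=4: → [11,22); WM=15
i=10 t=12 v=2: DROP (t<15-2); WM=15
i=11 t=19 v=7: → [11,22); WM=16
i=12 t=11 v=8: DROP (t<16-2); WM=16
i=13 t=10 v=2: DROP (t<16-2); WM=16
i=14 t=21 v=4: → [11,22); WM=18
i=15 t=22 v=6: → [22,33); WM=19
i=16 t=16 v=5: DROP (t<19-2); WM=19
i=17 t=25 v=1: → [22,33); WM=22; [11,22) fires=23
i=18 t=22 v=9: → [22,33); WM=22
i=19 t=28 v=5: → [22,33); WM=25
i=20 t=28 v=9: → [22,33); WM=25
i=21 t=32 v=9: → [22,33); WM=29
i=22 t=33 v=7: → [33,44); WM=30
i=23 t=32 v=8: → [22,33); WM=30

10 12 13 16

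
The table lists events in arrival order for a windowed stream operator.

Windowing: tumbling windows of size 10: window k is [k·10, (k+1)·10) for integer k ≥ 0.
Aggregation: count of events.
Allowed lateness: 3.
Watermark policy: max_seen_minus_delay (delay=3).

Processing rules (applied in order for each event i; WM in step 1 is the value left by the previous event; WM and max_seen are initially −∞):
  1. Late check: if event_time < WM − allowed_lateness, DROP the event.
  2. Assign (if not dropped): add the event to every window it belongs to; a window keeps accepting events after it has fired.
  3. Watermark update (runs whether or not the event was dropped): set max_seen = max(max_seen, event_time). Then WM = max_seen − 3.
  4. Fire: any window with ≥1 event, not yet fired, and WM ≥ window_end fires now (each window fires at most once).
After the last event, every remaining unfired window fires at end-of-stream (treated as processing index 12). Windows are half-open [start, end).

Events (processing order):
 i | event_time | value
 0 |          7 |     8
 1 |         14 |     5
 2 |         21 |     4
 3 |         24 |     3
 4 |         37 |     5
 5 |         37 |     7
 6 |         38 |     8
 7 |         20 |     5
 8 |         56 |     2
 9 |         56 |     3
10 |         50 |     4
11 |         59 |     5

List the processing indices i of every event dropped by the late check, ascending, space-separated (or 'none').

7

i=0 t=7 v=8: → [0,10); WM=4
i=1 t=14 v=5: → [10,20); WM=11; [0,10) fires=1
i=2 t=21 v=4: → [20,30); WM=18
i=3 t=24 v=3: → [20,30); WM=21; [10,20) fires=1
i=4 t=37 v=5: → [30,40); WM=34; [20,30) fires=2
i=5 t=37 v=7: → [30,40); WM=34
i=6 t=38 v=8: → [30,40); WM=35
i=7 t=20 v=5: DROP (t<35-3); WM=35
i=8 t=56 v=2: → [50,60); WM=53; [30,40) fires=3
i=9 t=56 v=3: → [50,60); WM=53
i=10 t=50 v=4: → [50,60); WM=53
i=11 t=59 v=5: → [50,60); WM=56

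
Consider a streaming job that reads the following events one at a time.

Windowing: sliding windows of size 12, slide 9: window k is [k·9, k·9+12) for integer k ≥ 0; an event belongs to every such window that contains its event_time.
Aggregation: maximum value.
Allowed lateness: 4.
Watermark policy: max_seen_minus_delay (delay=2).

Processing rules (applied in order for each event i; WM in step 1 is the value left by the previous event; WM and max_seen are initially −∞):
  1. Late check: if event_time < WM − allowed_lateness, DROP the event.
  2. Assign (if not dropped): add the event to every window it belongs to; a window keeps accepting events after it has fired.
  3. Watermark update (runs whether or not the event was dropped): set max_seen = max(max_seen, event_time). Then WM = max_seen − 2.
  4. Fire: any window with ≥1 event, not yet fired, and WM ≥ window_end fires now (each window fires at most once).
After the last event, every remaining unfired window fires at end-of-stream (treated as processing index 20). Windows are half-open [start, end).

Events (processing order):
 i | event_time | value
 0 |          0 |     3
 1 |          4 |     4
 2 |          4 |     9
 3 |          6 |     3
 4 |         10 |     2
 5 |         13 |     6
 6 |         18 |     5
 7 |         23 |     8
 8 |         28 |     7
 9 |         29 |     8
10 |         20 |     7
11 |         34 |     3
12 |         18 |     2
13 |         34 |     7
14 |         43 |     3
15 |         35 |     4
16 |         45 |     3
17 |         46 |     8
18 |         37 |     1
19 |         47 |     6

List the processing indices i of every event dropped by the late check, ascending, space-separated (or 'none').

10 12 15 18

i=0 t=0 v=3: → [0,12); WM=-2
i=1 t=4 v=4: → [0,12); WM=2
i=2 t=4 v=9: → [0,12); WM=2
i=3 t=6 v=3: → [0,12); WM=4
i=4 t=10 v=2: → [9,21),[0,12); WM=8
i=5 t=13 v=6: → [9,21); WM=11
i=6 t=18 v=5: → [18,30),[9,21); WM=16; [0,12) fires=9
i=7 t=23 v=8: → [18,30); WM=21; [9,21) fires=6
i=8 t=28 v=7: → [27,39),[18,30); WM=26
i=9 t=29 v=8: → [27,39),[18,30); WM=27
i=10 t=20 v=7: DROP (t<27-4); WM=27
i=11 t=34 v=3: → [27,39); WM=32; [18,30) fires=8
i=12 t=18 v=2: DROP (t<32-4); WM=32
i=13 t=34 v=7: → [27,39); WM=32
i=14 t=43 v=3: → [36,48); WM=41; [27,39) fires=8
i=15 t=35 v=4: DROP (t<41-4); WM=41
i=16 t=45 v=3: → [45,57),[36,48); WM=43
i=17 t=46 v=8: → [45,57),[36,48); WM=44
i=18 t=37 v=1: DROP (t<44-4); WM=44
i=19 t=47 v=6: → [45,57),[36,48); WM=45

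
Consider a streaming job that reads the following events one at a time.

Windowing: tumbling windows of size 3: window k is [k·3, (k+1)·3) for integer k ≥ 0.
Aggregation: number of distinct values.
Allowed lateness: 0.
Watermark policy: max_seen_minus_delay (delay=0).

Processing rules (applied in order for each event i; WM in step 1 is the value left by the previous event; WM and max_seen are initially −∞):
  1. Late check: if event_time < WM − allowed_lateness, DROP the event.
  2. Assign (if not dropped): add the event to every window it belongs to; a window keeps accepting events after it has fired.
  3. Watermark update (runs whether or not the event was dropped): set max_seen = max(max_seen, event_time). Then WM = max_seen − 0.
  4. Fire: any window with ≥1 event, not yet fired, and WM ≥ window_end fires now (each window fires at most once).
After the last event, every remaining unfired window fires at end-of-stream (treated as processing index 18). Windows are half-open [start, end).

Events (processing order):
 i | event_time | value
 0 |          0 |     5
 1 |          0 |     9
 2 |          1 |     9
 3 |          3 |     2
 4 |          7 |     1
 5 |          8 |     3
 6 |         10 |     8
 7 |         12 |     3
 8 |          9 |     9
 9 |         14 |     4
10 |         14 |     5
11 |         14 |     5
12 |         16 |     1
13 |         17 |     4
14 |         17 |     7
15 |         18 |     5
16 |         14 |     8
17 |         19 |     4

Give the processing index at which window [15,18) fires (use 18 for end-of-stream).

15

i=0 t=0 v=5: → [0,3); WM=0
i=1 t=0 v=9: → [0,3); WM=0
i=2 t=1 v=9: → [0,3); WM=1
i=3 t=3 v=2: → [3,6); WM=3; [0,3) fires=2
i=4 t=7 v=1: → [6,9); WM=7; [3,6) fires=1
i=5 t=8 v=3: → [6,9); WM=8
i=6 t=10 v=8: → [9,12); WM=10; [6,9) fires=2
i=7 t=12 v=3: → [12,15); WM=12; [9,12) fires=1
i=8 t=9 v=9: DROP (t<12-0); WM=12
i=9 t=14 v=4: → [12,15); WM=14
i=10 t=14 v=5: → [12,15); WM=14
i=11 t=14 v=5: → [12,15); WM=14
i=12 t=16 v=1: → [15,18); WM=16; [12,15) fires=3
i=13 t=17 v=4: → [15,18); WM=17
i=14 t=17 v=7: → [15,18); WM=17
i=15 t=18 v=5: → [18,21); WM=18; [15,18) fires=3
i=16 t=14 v=8: DROP (t<18-0); WM=18
i=17 t=19 v=4: → [18,21); WM=19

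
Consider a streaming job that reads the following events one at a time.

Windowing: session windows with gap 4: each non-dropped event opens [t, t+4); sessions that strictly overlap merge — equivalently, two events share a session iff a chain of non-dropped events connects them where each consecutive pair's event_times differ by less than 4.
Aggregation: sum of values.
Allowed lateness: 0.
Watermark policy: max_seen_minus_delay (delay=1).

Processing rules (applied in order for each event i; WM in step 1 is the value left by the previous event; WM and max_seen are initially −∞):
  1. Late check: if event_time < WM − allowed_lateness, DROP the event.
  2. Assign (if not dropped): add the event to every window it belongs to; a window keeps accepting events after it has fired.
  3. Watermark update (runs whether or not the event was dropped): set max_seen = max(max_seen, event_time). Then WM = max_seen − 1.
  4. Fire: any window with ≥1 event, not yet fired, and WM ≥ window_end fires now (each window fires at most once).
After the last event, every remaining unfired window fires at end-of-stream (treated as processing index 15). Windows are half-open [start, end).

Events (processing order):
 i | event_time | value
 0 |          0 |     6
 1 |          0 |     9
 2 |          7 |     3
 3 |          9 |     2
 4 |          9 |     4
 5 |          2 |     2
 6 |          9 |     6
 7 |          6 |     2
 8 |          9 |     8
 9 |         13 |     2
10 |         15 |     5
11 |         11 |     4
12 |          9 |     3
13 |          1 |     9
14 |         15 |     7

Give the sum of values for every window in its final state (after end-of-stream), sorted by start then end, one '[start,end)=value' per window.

i=0 t=0 v=6: → [0,4); WM=-1
i=1 t=0 v=9: → [0,4); WM=-1
i=2 t=7 v=3: → [7,11); WM=6
i=3 t=9 v=2: → [7,13); WM=8
i=4 t=9 v=4: → [7,13); WM=8
i=5 t=2 v=2: DROP (t<8-0); WM=8
i=6 t=9 v=6: → [7,13); WM=8
i=7 t=6 v=2: DROP (t<8-0); WM=8
i=8 t=9 v=8: → [7,13); WM=8
i=9 t=13 v=2: → [13,17); WM=12
i=10 t=15 v=5: → [13,19); WM=14
i=11 t=11 v=4: DROP (t<14-0); WM=14
i=12 t=9 v=3: DROP (t<14-0); WM=14
i=13 t=1 v=9: DROP (t<14-0); WM=14
i=14 t=15 v=7: → [13,19); WM=14

[0,4)=15 [7,13)=23 [13,19)=14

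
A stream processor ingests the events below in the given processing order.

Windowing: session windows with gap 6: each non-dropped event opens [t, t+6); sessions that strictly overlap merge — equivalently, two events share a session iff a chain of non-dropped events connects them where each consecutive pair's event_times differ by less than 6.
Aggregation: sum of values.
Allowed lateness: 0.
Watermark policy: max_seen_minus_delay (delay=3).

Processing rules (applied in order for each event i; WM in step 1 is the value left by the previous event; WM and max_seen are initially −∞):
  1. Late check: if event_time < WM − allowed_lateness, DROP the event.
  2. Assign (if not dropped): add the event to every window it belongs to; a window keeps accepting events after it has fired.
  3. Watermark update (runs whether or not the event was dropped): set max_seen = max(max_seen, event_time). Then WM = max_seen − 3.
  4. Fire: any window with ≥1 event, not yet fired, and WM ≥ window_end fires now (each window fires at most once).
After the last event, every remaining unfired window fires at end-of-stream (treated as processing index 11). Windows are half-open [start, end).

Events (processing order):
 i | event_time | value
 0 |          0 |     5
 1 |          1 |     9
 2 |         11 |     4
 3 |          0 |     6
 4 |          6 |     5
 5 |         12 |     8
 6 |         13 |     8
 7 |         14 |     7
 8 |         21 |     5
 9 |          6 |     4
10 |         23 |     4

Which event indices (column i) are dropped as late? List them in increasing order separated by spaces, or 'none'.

3 4 9

i=0 t=0 v=5: → [0,6); WM=-3
i=1 t=1 v=9: → [0,7); WM=-2
i=2 t=11 v=4: → [11,17); WM=8
i=3 t=0 v=6: DROP (t<8-0); WM=8
i=4 t=6 v=5: DROP (t<8-0); WM=8
i=5 t=12 v=8: → [11,18); WM=9
i=6 t=13 v=8: → [11,19); WM=10
i=7 t=14 v=7: → [11,20); WM=11
i=8 t=21 v=5: → [21,27); WM=18
i=9 t=6 v=4: DROP (t<18-0); WM=18
i=10 t=23 v=4: → [21,29); WM=20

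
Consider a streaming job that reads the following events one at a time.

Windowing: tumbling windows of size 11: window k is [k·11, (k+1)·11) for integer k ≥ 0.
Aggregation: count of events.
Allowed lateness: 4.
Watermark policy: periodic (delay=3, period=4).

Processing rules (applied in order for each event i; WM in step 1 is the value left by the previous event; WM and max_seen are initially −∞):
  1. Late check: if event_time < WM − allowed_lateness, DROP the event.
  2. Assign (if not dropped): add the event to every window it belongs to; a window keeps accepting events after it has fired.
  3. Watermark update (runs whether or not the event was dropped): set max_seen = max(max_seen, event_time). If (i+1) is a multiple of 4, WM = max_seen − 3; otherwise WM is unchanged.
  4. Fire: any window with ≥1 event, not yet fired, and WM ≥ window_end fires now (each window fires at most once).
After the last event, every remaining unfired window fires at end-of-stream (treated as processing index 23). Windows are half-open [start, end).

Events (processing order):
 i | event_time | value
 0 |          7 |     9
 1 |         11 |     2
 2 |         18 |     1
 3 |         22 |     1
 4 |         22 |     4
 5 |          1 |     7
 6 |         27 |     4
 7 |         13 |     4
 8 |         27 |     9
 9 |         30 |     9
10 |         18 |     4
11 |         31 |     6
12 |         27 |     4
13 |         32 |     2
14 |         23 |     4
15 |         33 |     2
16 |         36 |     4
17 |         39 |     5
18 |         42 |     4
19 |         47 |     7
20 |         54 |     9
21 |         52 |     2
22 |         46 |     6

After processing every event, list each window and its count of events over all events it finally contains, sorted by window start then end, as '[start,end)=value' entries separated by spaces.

[0,11)=1 [11,22)=2 [22,33)=8 [33,44)=4 [44,55)=4

i=0 t=7 v=9: → [0,11); WM=−∞
i=1 t=11 v=2: → [11,22); WM=−∞
i=2 t=18 v=1: → [11,22); WM=−∞
i=3 t=22 v=1: → [22,33); WM=19; [0,11) fires=1
i=4 t=22 v=4: → [22,33); WM=19
i=5 t=1 v=7: DROP (t<19-4); WM=19
i=6 t=27 v=4: → [22,33); WM=19
i=7 t=13 v=4: DROP (t<19-4); WM=24; [11,22) fires=2
i=8 t=27 v=9: → [22,33); WM=24
i=9 t=30 v=9: → [22,33); WM=24
i=10 t=18 v=4: DROP (t<24-4); WM=24
i=11 t=31 v=6: → [22,33); WM=28
i=12 t=27 v=4: → [22,33); WM=28
i=13 t=32 v=2: → [22,33); WM=28
i=14 t=23 v=4: DROP (t<28-4); WM=28
i=15 t=33 v=2: → [33,44); WM=30
i=16 t=36 v=4: → [33,44); WM=30
i=17 t=39 v=5: → [33,44); WM=30
i=18 t=42 v=4: → [33,44); WM=30
i=19 t=47 v=7: → [44,55); WM=44; [22,33) fires=8 [33,44) fires=4
i=20 t=54 v=9: → [44,55); WM=44
i=21 t=52 v=2: → [44,55); WM=44
i=22 t=46 v=6: → [44,55); WM=44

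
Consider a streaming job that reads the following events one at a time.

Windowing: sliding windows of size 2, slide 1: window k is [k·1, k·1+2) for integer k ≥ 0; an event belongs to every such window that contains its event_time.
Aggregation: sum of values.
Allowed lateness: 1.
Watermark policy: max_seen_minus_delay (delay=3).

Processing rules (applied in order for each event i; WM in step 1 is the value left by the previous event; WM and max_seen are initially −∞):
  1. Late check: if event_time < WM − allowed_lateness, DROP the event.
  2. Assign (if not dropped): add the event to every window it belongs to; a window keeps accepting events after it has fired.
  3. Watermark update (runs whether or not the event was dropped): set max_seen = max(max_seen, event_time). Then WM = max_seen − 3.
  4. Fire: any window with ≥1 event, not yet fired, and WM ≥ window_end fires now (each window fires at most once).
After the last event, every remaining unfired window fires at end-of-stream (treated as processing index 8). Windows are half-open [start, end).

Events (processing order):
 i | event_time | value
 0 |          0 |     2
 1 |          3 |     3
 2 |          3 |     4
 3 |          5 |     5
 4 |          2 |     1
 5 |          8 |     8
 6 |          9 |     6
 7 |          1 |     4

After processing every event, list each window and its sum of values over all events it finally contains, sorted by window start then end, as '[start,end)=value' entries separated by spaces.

[0,2)=2 [1,3)=1 [2,4)=8 [3,5)=7 [4,6)=5 [5,7)=5 [7,9)=8 [8,10)=14 [9,11)=6

i=0 t=0 v=2: → [0,2); WM=-3
i=1 t=3 v=3: → [3,5),[2,4); WM=0
i=2 t=3 v=4: → [3,5),[2,4); WM=0
i=3 t=5 v=5: → [5,7),[4,6); WM=2; [0,2) fires=2
i=4 t=2 v=1: → [2,4),[1,3); WM=2
i=5 t=8 v=8: → [8,10),[7,9); WM=5; [1,3) fires=1 [2,4) fires=8 [3,5) fires=7
i=6 t=9 v=6: → [9,11),[8,10); WM=6; [4,6) fires=5
i=7 t=1 v=4: DROP (t<6-1); WM=6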